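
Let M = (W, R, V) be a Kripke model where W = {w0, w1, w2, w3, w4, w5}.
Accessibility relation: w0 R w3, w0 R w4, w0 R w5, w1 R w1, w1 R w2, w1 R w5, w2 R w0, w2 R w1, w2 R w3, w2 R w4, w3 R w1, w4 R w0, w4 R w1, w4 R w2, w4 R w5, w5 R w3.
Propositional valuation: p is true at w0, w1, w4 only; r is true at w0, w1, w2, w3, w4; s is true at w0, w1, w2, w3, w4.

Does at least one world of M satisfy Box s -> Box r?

Yes

Recall that Box ψ holds at a world iff ψ holds at every accessible world, and Dia ψ holds iff ψ holds at some accessible world.
Let φ = Box s -> Box r. Evaluate φ at each world:
  w0 (successors {w3, w4, w5}): φ is true.
  w1 (successors {w1, w2, w5}): φ is true.
  w2 (successors {w0, w1, w3, w4}): φ is true.
  w3 (successors {w1}): φ is true.
  w4 (successors {w0, w1, w2, w5}): φ is true.
  w5 (successors {w3}): φ is true.
Detail at w0 (witness):
  At w0: Box s is false, Box r is false, so Box s -> Box r is true.
    At w0: Box s requires s at every successor {w3, w4, w5}.
      s fails at w5, so Box s is false at w0.
    At w0: Box r requires r at every successor {w3, w4, w5}.
      r fails at w5, so Box r is false at w0.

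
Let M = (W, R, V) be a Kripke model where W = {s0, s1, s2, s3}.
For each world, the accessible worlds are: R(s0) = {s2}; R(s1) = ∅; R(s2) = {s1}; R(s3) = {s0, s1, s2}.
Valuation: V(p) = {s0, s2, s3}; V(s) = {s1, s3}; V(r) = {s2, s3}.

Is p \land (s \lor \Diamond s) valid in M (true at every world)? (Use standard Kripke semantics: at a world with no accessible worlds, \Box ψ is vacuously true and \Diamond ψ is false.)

Let φ = p \land (s \lor \Diamond s). Evaluate φ at each world:
  s0 (successors {s2}): φ is false.
  s1 (successors ∅): φ is false.
  s2 (successors {s1}): φ is true.
  s3 (successors {s0, s1, s2}): φ is true.
Detail at s0 (counterexample):
  At s0: p is true, s \lor \Diamond s is false, so p \land (s \lor \Diamond s) is false.
    At s0: s is false, \Diamond s is false, so s \lor \Diamond s is false.
      At s0: \Diamond s requires s at some successor in {s2}.
        At s2: s is false.
      So \Diamond s is false at s0.

No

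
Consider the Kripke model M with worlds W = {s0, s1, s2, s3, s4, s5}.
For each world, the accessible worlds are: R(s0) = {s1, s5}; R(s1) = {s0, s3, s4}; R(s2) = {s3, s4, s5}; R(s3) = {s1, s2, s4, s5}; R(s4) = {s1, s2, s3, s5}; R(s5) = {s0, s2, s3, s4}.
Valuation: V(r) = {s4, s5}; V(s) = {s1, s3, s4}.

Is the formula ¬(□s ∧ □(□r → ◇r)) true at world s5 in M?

Yes

At s5: □s ∧ □(□r → ◇r) is false, so ¬(□s ∧ □(□r → ◇r)) is true.
  At s5: □s is false, □(□r → ◇r) is true, so □s ∧ □(□r → ◇r) is false.
    At s5: □s requires s at every successor {s0, s2, s3, s4}.
      s fails at s0, so □s is false at s5.
    At s5: □(□r → ◇r) requires □r → ◇r at every successor {s0, s2, s3, s4}.
      At s0: □r → ◇r is true.
      At s2: □r → ◇r is true.
      At s3: □r → ◇r is true.
      At s4: □r → ◇r is true.
    So □(□r → ◇r) is true at s5.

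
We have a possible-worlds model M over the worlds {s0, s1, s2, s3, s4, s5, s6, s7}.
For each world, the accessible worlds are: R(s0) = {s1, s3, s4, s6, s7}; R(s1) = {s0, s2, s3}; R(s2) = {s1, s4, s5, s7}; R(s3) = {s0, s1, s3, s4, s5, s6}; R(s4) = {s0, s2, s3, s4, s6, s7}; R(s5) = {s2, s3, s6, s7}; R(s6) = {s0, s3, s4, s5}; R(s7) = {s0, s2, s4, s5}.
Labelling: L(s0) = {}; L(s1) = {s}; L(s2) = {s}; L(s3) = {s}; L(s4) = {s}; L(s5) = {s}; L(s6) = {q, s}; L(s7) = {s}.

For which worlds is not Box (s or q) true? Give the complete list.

s1, s3, s4, s6, s7

Recall that Box ψ holds at a world iff ψ holds at every accessible world, and Dia ψ holds iff ψ holds at some accessible world.
Let φ = not Box (s or q). Evaluate φ at each world:
  s0 (successors {s1, s3, s4, s6, s7}): φ is false.
  s1 (successors {s0, s2, s3}): φ is true.
  s2 (successors {s1, s4, s5, s7}): φ is false.
  s3 (successors {s0, s1, s3, s4, s5, s6}): φ is true.
  s4 (successors {s0, s2, s3, s4, s6, s7}): φ is true.
  s5 (successors {s2, s3, s6, s7}): φ is false.
  s6 (successors {s0, s3, s4, s5}): φ is true.
  s7 (successors {s0, s2, s4, s5}): φ is true.
For instance, at s6:
  At s6: Box (s or q) is false, so not Box (s or q) is true.
    At s6: Box (s or q) requires s or q at every successor {s0, s3, s4, s5}.
      s or q fails at s0, so Box (s or q) is false at s6.
Satisfying worlds: {s1, s3, s4, s6, s7}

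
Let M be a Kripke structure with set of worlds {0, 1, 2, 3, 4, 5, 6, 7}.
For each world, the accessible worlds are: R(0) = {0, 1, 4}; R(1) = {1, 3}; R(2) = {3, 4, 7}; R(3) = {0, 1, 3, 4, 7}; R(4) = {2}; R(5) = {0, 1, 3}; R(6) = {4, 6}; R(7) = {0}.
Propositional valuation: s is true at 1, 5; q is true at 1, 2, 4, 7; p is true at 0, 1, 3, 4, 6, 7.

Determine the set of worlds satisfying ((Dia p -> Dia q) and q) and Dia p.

1, 2

Let φ = ((Dia p -> Dia q) and q) and Dia p. Evaluate φ at each world:
  0 (successors {0, 1, 4}): φ is false.
  1 (successors {1, 3}): φ is true.
  2 (successors {3, 4, 7}): φ is true.
  3 (successors {0, 1, 3, 4, 7}): φ is false.
  4 (successors {2}): φ is false.
  5 (successors {0, 1, 3}): φ is false.
  6 (successors {4, 6}): φ is false.
  7 (successors {0}): φ is false.
For instance, at 7:
  At 7: (Dia p -> Dia q) and q is false, Dia p is true, so ((Dia p -> Dia q) and q) and Dia p is false.
    At 7: Dia p -> Dia q is false, q is true, so (Dia p -> Dia q) and q is false.
      At 7: Dia p is true, Dia q is false, so Dia p -> Dia q is false.
    At 7: Dia p requires p at some successor in {0}.
      p holds at 0, so Dia p is true at 7.
Satisfying worlds: {1, 2}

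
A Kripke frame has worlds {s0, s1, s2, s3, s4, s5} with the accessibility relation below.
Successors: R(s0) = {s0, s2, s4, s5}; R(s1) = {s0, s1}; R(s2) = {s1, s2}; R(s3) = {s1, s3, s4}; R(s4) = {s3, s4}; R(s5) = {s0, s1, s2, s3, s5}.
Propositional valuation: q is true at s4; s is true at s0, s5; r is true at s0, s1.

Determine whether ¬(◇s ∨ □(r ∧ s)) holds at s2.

Recall that □ψ holds at a world iff ψ holds at every accessible world, and ◇ψ holds iff ψ holds at some accessible world.
At s2: ◇s ∨ □(r ∧ s) is false, so ¬(◇s ∨ □(r ∧ s)) is true.
  At s2: ◇s is false, □(r ∧ s) is false, so ◇s ∨ □(r ∧ s) is false.
    At s2: ◇s requires s at some successor in {s1, s2}.
      At s1: s is false.
      At s2: s is false.
    So ◇s is false at s2.
    At s2: □(r ∧ s) requires r ∧ s at every successor {s1, s2}.
      r ∧ s fails at s1, so □(r ∧ s) is false at s2.

Yes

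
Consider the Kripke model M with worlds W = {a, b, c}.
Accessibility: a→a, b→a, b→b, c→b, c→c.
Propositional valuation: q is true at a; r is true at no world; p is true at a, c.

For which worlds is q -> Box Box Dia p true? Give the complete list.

Let φ = q -> Box Box Dia p. Evaluate φ at each world:
  a (successors {a}): φ is true.
  b (successors {a, b}): φ is true.
  c (successors {b, c}): φ is true.
For instance, at a:
  At a: q is true, Box Box Dia p is true, so q -> Box Box Dia p is true.
    At a: Box Box Dia p requires Box Dia p at every successor {a}.
      At a: Box Dia p is true.
    So Box Box Dia p is true at a.
Satisfying worlds: {a, b, c}

a, b, c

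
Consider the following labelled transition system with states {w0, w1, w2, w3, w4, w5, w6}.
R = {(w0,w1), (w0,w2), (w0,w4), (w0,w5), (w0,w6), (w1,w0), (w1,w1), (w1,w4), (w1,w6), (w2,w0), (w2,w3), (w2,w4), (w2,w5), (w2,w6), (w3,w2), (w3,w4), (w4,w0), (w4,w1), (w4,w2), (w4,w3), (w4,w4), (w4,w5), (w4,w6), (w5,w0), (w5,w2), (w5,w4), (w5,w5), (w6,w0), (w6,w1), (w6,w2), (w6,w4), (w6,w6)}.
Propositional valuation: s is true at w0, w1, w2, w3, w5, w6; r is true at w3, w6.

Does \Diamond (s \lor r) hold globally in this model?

Yes

Let φ = \Diamond (s \lor r). Evaluate φ at each world:
  w0 (successors {w1, w2, w4, w5, w6}): φ is true.
  w1 (successors {w0, w1, w4, w6}): φ is true.
  w2 (successors {w0, w3, w4, w5, w6}): φ is true.
  w3 (successors {w2, w4}): φ is true.
  w4 (successors {w0, w1, w2, w3, w4, w5, w6}): φ is true.
  w5 (successors {w0, w2, w4, w5}): φ is true.
  w6 (successors {w0, w1, w2, w4, w6}): φ is true.
For instance, at w6:
  At w6: \Diamond (s \lor r) requires s \lor r at some successor in {w0, w1, w2, w4, w6}.
    s \lor r holds at w0, so \Diamond (s \lor r) is true at w6.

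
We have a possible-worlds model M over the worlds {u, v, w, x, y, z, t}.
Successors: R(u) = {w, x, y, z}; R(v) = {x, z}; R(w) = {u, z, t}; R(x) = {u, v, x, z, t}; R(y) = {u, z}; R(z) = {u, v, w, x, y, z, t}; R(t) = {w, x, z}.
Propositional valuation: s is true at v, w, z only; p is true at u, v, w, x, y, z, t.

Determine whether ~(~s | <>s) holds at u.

No

At u: ~s | <>s is true, so ~(~s | <>s) is false.
  At u: ~s is true, <>s is true, so ~s | <>s is true.
    At u: <>s requires s at some successor in {w, x, y, z}.
      s holds at w, so <>s is true at u.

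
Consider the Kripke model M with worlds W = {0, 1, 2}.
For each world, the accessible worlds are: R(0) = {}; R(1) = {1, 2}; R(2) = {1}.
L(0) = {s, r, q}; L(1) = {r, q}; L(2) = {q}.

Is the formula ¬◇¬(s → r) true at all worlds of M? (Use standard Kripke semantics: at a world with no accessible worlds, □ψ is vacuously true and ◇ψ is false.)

Recall that ◇ψ holds at a world iff ψ holds at some accessible world.
Let φ = ¬◇¬(s → r). Evaluate φ at each world:
  0 (successors ∅): φ is true.
  1 (successors {1, 2}): φ is true.
  2 (successors {1}): φ is true.
For instance, at 2:
  At 2: ◇¬(s → r) is false, so ¬◇¬(s → r) is true.
    At 2: ◇¬(s → r) requires ¬(s → r) at some successor in {1}.
      At 1: ¬(s → r) is false.
    So ◇¬(s → r) is false at 2.

Yes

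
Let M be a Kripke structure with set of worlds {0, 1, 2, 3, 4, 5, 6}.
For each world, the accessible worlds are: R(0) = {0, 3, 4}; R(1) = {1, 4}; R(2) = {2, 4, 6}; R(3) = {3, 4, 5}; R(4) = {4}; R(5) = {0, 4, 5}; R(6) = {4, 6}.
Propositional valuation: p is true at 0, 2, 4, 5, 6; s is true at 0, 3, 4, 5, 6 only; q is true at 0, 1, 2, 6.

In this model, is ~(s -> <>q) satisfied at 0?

No

At 0: s -> <>q is true, so ~(s -> <>q) is false.
  At 0: s is true, <>q is true, so s -> <>q is true.
    At 0: <>q requires q at some successor in {0, 3, 4}.
      q holds at 0, so <>q is true at 0.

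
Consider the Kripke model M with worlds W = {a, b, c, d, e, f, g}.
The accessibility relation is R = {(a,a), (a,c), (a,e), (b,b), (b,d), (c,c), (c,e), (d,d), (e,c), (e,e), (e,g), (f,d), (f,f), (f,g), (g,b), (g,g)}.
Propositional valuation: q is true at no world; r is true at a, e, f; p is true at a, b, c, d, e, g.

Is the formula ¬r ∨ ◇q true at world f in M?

No

At f: ¬r is false, ◇q is false, so ¬r ∨ ◇q is false.
  At f: ◇q requires q at some successor in {d, f, g}.
    At d: q is false.
    At f: q is false.
    At g: q is false.
  So ◇q is false at f.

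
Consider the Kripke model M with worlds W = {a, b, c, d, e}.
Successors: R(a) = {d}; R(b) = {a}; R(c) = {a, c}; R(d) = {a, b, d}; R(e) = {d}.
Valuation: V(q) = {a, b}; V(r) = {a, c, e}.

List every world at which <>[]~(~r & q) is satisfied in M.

Recall that []ψ holds at a world iff ψ holds at every accessible world, and <>ψ holds iff ψ holds at some accessible world.
Let φ = <>[]~(~r & q). Evaluate φ at each world:
  a (successors {d}): φ is false.
  b (successors {a}): φ is true.
  c (successors {a, c}): φ is true.
  d (successors {a, b, d}): φ is true.
  e (successors {d}): φ is false.
For instance, at c:
  At c: <>[]~(~r & q) requires []~(~r & q) at some successor in {a, c}.
    []~(~r & q) holds at a, so <>[]~(~r & q) is true at c.
      At a: []~(~r & q) requires ~(~r & q) at every successor {d}.
        At d: ~(~r & q) is true.
      So []~(~r & q) is true at a.
Satisfying worlds: {b, c, d}

b, c, d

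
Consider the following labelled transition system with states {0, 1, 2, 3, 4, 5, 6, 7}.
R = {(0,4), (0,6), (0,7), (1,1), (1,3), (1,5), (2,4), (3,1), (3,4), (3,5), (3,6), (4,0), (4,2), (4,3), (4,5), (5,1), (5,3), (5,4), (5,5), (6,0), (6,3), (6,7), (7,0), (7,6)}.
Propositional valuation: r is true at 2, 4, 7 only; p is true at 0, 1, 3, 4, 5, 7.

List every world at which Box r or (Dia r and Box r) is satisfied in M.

2

Let φ = Box r or (Dia r and Box r). Evaluate φ at each world:
  0 (successors {4, 6, 7}): φ is false.
  1 (successors {1, 3, 5}): φ is false.
  2 (successors {4}): φ is true.
  3 (successors {1, 4, 5, 6}): φ is false.
  4 (successors {0, 2, 3, 5}): φ is false.
  5 (successors {1, 3, 4, 5}): φ is false.
  6 (successors {0, 3, 7}): φ is false.
  7 (successors {0, 6}): φ is false.
For instance, at 6:
  At 6: Box r is false, Dia r and Box r is false, so Box r or (Dia r and Box r) is false.
    At 6: Box r requires r at every successor {0, 3, 7}.
      r fails at 0, so Box r is false at 6.
    At 6: Dia r is true, Box r is false, so Dia r and Box r is false.
      At 6: Dia r requires r at some successor in {0, 3, 7}.
        r holds at 7, so Dia r is true at 6.
      At 6: Box r requires r at every successor {0, 3, 7}.
        r fails at 0, so Box r is false at 6.
Satisfying worlds: {2}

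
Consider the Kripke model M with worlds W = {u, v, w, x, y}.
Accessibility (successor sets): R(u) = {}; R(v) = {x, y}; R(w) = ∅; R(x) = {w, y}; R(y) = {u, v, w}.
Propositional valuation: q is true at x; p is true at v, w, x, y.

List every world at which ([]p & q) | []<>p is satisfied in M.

u, v, w, x

Let φ = ([]p & q) | []<>p. Evaluate φ at each world:
  u (successors ∅): φ is true.
  v (successors {x, y}): φ is true.
  w (successors ∅): φ is true.
  x (successors {w, y}): φ is true.
  y (successors {u, v, w}): φ is false.
For instance, at x:
  At x: []p & q is true, []<>p is false, so ([]p & q) | []<>p is true.
    At x: []p is true, q is true, so []p & q is true.
      At x: []p requires p at every successor {w, y}.
        At w: p is true.
        At y: p is true.
      So []p is true at x.
    At x: []<>p requires <>p at every successor {w, y}.
      <>p fails at w, so []<>p is false at x.
Satisfying worlds: {u, v, w, x}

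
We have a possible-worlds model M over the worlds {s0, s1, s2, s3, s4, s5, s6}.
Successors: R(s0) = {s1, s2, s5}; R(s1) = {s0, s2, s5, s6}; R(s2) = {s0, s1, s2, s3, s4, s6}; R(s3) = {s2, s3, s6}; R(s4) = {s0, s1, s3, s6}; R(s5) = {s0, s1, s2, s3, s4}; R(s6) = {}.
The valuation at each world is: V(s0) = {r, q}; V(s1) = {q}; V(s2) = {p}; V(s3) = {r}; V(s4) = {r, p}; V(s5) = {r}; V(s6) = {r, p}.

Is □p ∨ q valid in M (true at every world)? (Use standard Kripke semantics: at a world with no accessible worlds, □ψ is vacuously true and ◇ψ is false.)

Let φ = □p ∨ q. Evaluate φ at each world:
  s0 (successors {s1, s2, s5}): φ is true.
  s1 (successors {s0, s2, s5, s6}): φ is true.
  s2 (successors {s0, s1, s2, s3, s4, s6}): φ is false.
  s3 (successors {s2, s3, s6}): φ is false.
  s4 (successors {s0, s1, s3, s6}): φ is false.
  s5 (successors {s0, s1, s2, s3, s4}): φ is false.
  s6 (successors ∅): φ is true.
Detail at s2 (counterexample):
  At s2: □p is false, q is false, so □p ∨ q is false.
    At s2: □p requires p at every successor {s0, s1, s2, s3, s4, s6}.
      p fails at s0, so □p is false at s2.

No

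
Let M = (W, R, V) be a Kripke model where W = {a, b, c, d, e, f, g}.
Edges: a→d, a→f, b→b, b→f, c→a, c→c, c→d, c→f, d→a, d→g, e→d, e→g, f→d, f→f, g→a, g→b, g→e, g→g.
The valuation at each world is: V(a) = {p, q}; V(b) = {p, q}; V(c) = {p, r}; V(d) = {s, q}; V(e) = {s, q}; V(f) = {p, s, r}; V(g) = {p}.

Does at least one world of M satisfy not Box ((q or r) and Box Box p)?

Let φ = not Box ((q or r) and Box Box p). Evaluate φ at each world:
  a (successors {d, f}): φ is true.
  b (successors {b, f}): φ is true.
  c (successors {a, c, d, f}): φ is true.
  d (successors {a, g}): φ is true.
  e (successors {d, g}): φ is true.
  f (successors {d, f}): φ is true.
  g (successors {a, b, e, g}): φ is true.
Detail at a (witness):
  At a: Box ((q or r) and Box Box p) is false, so not Box ((q or r) and Box Box p) is true.
    At a: Box ((q or r) and Box Box p) requires (q or r) and Box Box p at every successor {d, f}.
      (q or r) and Box Box p fails at d, so Box ((q or r) and Box Box p) is false at a.

Yes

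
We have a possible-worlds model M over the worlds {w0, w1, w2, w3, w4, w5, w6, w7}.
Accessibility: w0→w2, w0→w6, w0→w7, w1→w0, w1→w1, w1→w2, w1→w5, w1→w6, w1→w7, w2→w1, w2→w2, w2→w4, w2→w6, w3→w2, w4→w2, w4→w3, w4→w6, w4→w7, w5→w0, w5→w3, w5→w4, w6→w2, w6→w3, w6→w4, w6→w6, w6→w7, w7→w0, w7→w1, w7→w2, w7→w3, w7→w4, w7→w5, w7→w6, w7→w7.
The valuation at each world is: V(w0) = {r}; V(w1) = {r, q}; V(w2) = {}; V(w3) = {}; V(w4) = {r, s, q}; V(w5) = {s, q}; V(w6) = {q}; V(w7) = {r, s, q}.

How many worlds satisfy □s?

0

Recall that □ψ holds at a world iff ψ holds at every accessible world, and ◇ψ holds iff ψ holds at some accessible world.
Let φ = □s. Evaluate φ at each world:
  w0 (successors {w2, w6, w7}): φ is false.
  w1 (successors {w0, w1, w2, w5, w6, w7}): φ is false.
  w2 (successors {w1, w2, w4, w6}): φ is false.
  w3 (successors {w2}): φ is false.
  w4 (successors {w2, w3, w6, w7}): φ is false.
  w5 (successors {w0, w3, w4}): φ is false.
  w6 (successors {w2, w3, w4, w6, w7}): φ is false.
  w7 (successors {w0, w1, w2, w3, w4, w5, w6, w7}): φ is false.
For instance, at w5:
  At w5: □s requires s at every successor {w0, w3, w4}.
    s fails at w0, so □s is false at w5.
Satisfying worlds: none.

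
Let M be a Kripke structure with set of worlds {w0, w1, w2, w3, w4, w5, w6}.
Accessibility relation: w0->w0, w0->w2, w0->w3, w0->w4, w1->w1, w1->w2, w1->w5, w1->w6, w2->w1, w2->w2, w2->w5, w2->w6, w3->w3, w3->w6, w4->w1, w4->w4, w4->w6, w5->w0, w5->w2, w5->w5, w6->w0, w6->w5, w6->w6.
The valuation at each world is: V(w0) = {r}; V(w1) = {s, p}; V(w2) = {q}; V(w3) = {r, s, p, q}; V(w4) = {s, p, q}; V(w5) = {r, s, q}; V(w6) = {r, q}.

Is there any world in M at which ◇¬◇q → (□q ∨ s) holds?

Yes

Let φ = ◇¬◇q → (□q ∨ s). Evaluate φ at each world:
  w0 (successors {w0, w2, w3, w4}): φ is true.
  w1 (successors {w1, w2, w5, w6}): φ is true.
  w2 (successors {w1, w2, w5, w6}): φ is true.
  w3 (successors {w3, w6}): φ is true.
  w4 (successors {w1, w4, w6}): φ is true.
  w5 (successors {w0, w2, w5}): φ is true.
  w6 (successors {w0, w5, w6}): φ is true.
Detail at w0 (witness):
  At w0: ◇¬◇q is false, □q ∨ s is false, so ◇¬◇q → (□q ∨ s) is true.
    At w0: ◇¬◇q requires ¬◇q at some successor in {w0, w2, w3, w4}.
      At w0: ¬◇q is false.
      At w2: ¬◇q is false.
      At w3: ¬◇q is false.
      At w4: ¬◇q is false.
    So ◇¬◇q is false at w0.
    At w0: □q is false, s is false, so □q ∨ s is false.
      At w0: □q requires q at every successor {w0, w2, w3, w4}.
        q fails at w0, so □q is false at w0.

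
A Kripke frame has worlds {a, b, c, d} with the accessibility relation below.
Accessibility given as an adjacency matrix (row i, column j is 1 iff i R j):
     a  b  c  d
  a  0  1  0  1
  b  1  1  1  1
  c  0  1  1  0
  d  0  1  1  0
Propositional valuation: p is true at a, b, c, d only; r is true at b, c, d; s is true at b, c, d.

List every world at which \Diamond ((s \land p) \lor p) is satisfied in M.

Let φ = \Diamond ((s \land p) \lor p). Evaluate φ at each world:
  a (successors {b, d}): φ is true.
  b (successors {a, b, c, d}): φ is true.
  c (successors {b, c}): φ is true.
  d (successors {b, c}): φ is true.
For instance, at c:
  At c: \Diamond ((s \land p) \lor p) requires (s \land p) \lor p at some successor in {b, c}.
    (s \land p) \lor p holds at b, so \Diamond ((s \land p) \lor p) is true at c.
Satisfying worlds: {a, b, c, d}

a, b, c, d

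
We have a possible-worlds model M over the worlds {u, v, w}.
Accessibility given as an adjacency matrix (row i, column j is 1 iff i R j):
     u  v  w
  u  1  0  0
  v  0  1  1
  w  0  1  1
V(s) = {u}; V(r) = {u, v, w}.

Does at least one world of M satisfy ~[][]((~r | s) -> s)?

Let φ = ~[][]((~r | s) -> s). Evaluate φ at each world:
  u (successors {u}): φ is false.
  v (successors {v, w}): φ is false.
  w (successors {v, w}): φ is false.
For instance, at v:
  At v: [][]((~r | s) -> s) is true, so ~[][]((~r | s) -> s) is false.
    At v: [][]((~r | s) -> s) requires []((~r | s) -> s) at every successor {v, w}.
      At v: []((~r | s) -> s) is true.
      At w: []((~r | s) -> s) is true.
    So [][]((~r | s) -> s) is true at v.

No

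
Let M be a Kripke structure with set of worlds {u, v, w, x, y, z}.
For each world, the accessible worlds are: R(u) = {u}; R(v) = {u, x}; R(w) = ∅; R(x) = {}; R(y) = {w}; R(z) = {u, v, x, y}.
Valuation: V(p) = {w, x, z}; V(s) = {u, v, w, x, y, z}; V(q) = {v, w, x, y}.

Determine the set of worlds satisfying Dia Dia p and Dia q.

Let φ = Dia Dia p and Dia q. Evaluate φ at each world:
  u (successors {u}): φ is false.
  v (successors {u, x}): φ is false.
  w (successors ∅): φ is false.
  x (successors ∅): φ is false.
  y (successors {w}): φ is false.
  z (successors {u, v, x, y}): φ is true.
For instance, at v:
  At v: Dia Dia p is false, Dia q is true, so Dia Dia p and Dia q is false.
    At v: Dia Dia p requires Dia p at some successor in {u, x}.
      At u: Dia p is false.
      At x: Dia p is false.
    So Dia Dia p is false at v.
    At v: Dia q requires q at some successor in {u, x}.
      q holds at x, so Dia q is true at v.
Satisfying worlds: {z}

z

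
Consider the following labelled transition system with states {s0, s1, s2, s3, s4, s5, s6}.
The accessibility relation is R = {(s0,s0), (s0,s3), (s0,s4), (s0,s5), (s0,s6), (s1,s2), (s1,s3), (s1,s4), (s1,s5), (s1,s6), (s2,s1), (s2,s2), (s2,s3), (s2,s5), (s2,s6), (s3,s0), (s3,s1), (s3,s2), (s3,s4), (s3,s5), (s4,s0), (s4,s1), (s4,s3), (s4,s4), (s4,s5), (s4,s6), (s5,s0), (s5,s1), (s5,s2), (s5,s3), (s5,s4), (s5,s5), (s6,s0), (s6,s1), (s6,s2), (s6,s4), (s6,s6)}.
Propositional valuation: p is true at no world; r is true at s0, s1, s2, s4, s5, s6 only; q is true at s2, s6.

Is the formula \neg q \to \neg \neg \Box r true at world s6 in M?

Recall that \Box ψ holds at a world iff ψ holds at every accessible world, and \Diamond ψ holds iff ψ holds at some accessible world.
At s6: \neg q is false, \neg \neg \Box r is true, so \neg q \to \neg \neg \Box r is true.
  At s6: \neg \Box r is false, so \neg \neg \Box r is true.
    At s6: \Box r is true, so \neg \Box r is false.
      At s6: \Box r requires r at every successor {s0, s1, s2, s4, s6}.
        At s0: r is true.
        At s1: r is true.
        At s2: r is true.
        At s4: r is true.
        At s6: r is true.
      So \Box r is true at s6.

Yes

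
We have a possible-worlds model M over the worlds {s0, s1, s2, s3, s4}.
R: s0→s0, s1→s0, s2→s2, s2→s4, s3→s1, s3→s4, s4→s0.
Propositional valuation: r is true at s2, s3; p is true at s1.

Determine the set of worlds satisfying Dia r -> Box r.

Recall that Box ψ holds at a world iff ψ holds at every accessible world, and Dia ψ holds iff ψ holds at some accessible world.
Let φ = Dia r -> Box r. Evaluate φ at each world:
  s0 (successors {s0}): φ is true.
  s1 (successors {s0}): φ is true.
  s2 (successors {s2, s4}): φ is false.
  s3 (successors {s1, s4}): φ is true.
  s4 (successors {s0}): φ is true.
For instance, at s0:
  At s0: Dia r is false, Box r is false, so Dia r -> Box r is true.
    At s0: Dia r requires r at some successor in {s0}.
      At s0: r is false.
    So Dia r is false at s0.
    At s0: Box r requires r at every successor {s0}.
      r fails at s0, so Box r is false at s0.
Satisfying worlds: {s0, s1, s3, s4}

s0, s1, s3, s4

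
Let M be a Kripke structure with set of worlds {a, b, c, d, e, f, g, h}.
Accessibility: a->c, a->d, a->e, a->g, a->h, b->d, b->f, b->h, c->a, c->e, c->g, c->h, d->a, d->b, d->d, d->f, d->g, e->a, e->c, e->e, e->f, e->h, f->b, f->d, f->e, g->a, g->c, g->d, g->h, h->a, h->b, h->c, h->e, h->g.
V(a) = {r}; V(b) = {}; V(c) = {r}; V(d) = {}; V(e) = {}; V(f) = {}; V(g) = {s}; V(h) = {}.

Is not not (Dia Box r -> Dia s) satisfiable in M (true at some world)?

Let φ = not not (Dia Box r -> Dia s). Evaluate φ at each world:
  a (successors {c, d, e, g, h}): φ is true.
  b (successors {d, f, h}): φ is true.
  c (successors {a, e, g, h}): φ is true.
  d (successors {a, b, d, f, g}): φ is true.
  e (successors {a, c, e, f, h}): φ is true.
  f (successors {b, d, e}): φ is true.
  g (successors {a, c, d, h}): φ is true.
  h (successors {a, b, c, e, g}): φ is true.
Detail at a (witness):
  At a: not (Dia Box r -> Dia s) is false, so not not (Dia Box r -> Dia s) is true.
    At a: Dia Box r -> Dia s is true, so not (Dia Box r -> Dia s) is false.
      At a: Dia Box r is false, Dia s is true, so Dia Box r -> Dia s is true.

Yes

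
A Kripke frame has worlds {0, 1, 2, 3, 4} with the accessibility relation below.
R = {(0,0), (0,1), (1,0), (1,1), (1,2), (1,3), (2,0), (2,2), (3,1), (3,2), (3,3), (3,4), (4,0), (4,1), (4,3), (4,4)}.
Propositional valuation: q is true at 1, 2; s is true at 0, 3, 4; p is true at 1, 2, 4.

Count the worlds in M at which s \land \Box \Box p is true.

Let φ = s \land \Box \Box p. Evaluate φ at each world:
  0 (successors {0, 1}): φ is false.
  1 (successors {0, 1, 2, 3}): φ is false.
  2 (successors {0, 2}): φ is false.
  3 (successors {1, 2, 3, 4}): φ is false.
  4 (successors {0, 1, 3, 4}): φ is false.
For instance, at 1:
  At 1: s is false, \Box \Box p is false, so s \land \Box \Box p is false.
    At 1: \Box \Box p requires \Box p at every successor {0, 1, 2, 3}.
      \Box p fails at 0, so \Box \Box p is false at 1.
Satisfying worlds: none.

0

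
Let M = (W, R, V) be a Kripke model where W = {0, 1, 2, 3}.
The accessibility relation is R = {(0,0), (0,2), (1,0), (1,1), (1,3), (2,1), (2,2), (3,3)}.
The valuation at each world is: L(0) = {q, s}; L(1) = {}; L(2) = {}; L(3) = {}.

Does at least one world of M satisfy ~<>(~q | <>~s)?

Recall that <>ψ holds at a world iff ψ holds at some accessible world.
Let φ = ~<>(~q | <>~s). Evaluate φ at each world:
  0 (successors {0, 2}): φ is false.
  1 (successors {0, 1, 3}): φ is false.
  2 (successors {1, 2}): φ is false.
  3 (successors {3}): φ is false.
For instance, at 3:
  At 3: <>(~q | <>~s) is true, so ~<>(~q | <>~s) is false.
    At 3: <>(~q | <>~s) requires ~q | <>~s at some successor in {3}.
      ~q | <>~s holds at 3, so <>(~q | <>~s) is true at 3.

No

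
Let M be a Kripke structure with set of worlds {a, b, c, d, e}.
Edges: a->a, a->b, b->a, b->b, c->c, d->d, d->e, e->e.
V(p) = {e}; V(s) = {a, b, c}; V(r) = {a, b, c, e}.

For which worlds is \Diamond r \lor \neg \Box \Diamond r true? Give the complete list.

Recall that \Box ψ holds at a world iff ψ holds at every accessible world, and \Diamond ψ holds iff ψ holds at some accessible world.
Let φ = \Diamond r \lor \neg \Box \Diamond r. Evaluate φ at each world:
  a (successors {a, b}): φ is true.
  b (successors {a, b}): φ is true.
  c (successors {c}): φ is true.
  d (successors {d, e}): φ is true.
  e (successors {e}): φ is true.
For instance, at b:
  At b: \Diamond r is true, \neg \Box \Diamond r is false, so \Diamond r \lor \neg \Box \Diamond r is true.
    At b: \Diamond r requires r at some successor in {a, b}.
      r holds at a, so \Diamond r is true at b.
    At b: \Box \Diamond r is true, so \neg \Box \Diamond r is false.
      At b: \Box \Diamond r requires \Diamond r at every successor {a, b}.
        At a: \Diamond r is true.
        At b: \Diamond r is true.
      So \Box \Diamond r is true at b.
Satisfying worlds: {a, b, c, d, e}

a, b, c, d, e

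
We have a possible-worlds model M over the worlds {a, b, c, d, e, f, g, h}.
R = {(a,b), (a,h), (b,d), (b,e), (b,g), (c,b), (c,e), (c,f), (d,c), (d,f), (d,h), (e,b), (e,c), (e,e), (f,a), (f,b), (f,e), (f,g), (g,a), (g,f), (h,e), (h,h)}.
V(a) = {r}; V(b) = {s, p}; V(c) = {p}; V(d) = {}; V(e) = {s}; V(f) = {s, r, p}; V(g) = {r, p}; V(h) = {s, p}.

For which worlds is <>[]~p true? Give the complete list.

Recall that []ψ holds at a world iff ψ holds at every accessible world, and <>ψ holds iff ψ holds at some accessible world.
Let φ = <>[]~p. Evaluate φ at each world:
  a (successors {b, h}): φ is false.
  b (successors {d, e, g}): φ is false.
  c (successors {b, e, f}): φ is false.
  d (successors {c, f, h}): φ is false.
  e (successors {b, c, e}): φ is false.
  f (successors {a, b, e, g}): φ is false.
  g (successors {a, f}): φ is false.
  h (successors {e, h}): φ is false.
For instance, at a:
  At a: <>[]~p requires []~p at some successor in {b, h}.
    At b: []~p is false.
    At h: []~p is false.
  So <>[]~p is false at a.
Satisfying worlds: none.

none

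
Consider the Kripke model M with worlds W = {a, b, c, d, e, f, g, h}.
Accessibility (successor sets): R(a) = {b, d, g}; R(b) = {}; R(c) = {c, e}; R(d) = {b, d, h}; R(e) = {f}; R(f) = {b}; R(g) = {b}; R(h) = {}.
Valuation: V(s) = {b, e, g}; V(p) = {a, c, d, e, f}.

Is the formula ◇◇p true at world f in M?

No

At f: ◇◇p requires ◇p at some successor in {b}.
  At b: ◇p is false.
So ◇◇p is false at f.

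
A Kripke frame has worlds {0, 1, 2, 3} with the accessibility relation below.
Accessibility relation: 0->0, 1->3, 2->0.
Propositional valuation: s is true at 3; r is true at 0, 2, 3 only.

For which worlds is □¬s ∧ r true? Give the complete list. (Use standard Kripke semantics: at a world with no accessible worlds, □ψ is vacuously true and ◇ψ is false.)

0, 2, 3

Let φ = □¬s ∧ r. Evaluate φ at each world:
  0 (successors {0}): φ is true.
  1 (successors {3}): φ is false.
  2 (successors {0}): φ is true.
  3 (successors ∅): φ is true.
For instance, at 2:
  At 2: □¬s is true, r is true, so □¬s ∧ r is true.
    At 2: □¬s requires ¬s at every successor {0}.
      At 0: ¬s is true.
    So □¬s is true at 2.
Satisfying worlds: {0, 2, 3}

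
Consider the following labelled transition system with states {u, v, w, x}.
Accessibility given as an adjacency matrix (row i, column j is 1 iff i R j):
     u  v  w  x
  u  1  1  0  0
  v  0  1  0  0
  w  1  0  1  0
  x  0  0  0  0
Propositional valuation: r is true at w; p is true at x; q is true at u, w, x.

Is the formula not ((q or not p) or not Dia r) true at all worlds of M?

Let φ = not ((q or not p) or not Dia r). Evaluate φ at each world:
  u (successors {u, v}): φ is false.
  v (successors {v}): φ is false.
  w (successors {u, w}): φ is false.
  x (successors ∅): φ is false.
Detail at u (counterexample):
  At u: (q or not p) or not Dia r is true, so not ((q or not p) or not Dia r) is false.
    At u: q or not p is true, not Dia r is true, so (q or not p) or not Dia r is true.
      At u: Dia r is false, so not Dia r is true.

No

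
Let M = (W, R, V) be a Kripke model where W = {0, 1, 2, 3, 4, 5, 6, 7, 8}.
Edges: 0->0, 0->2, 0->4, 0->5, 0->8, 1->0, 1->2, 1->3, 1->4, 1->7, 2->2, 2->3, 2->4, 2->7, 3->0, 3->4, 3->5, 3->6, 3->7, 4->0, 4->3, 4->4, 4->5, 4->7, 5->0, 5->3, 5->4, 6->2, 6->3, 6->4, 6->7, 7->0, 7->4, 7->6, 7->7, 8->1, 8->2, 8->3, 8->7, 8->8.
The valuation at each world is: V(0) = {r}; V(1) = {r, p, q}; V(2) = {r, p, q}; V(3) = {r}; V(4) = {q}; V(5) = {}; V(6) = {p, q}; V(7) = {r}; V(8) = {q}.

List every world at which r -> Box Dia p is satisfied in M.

Let φ = r -> Box Dia p. Evaluate φ at each world:
  0 (successors {0, 2, 4, 5, 8}): φ is false.
  1 (successors {0, 2, 3, 4, 7}): φ is false.
  2 (successors {2, 3, 4, 7}): φ is false.
  3 (successors {0, 4, 5, 6, 7}): φ is false.
  4 (successors {0, 3, 4, 5, 7}): φ is true.
  5 (successors {0, 3, 4}): φ is true.
  6 (successors {2, 3, 4, 7}): φ is true.
  7 (successors {0, 4, 6, 7}): φ is false.
  8 (successors {1, 2, 3, 7, 8}): φ is true.
For instance, at 6:
  At 6: r is false, Box Dia p is false, so r -> Box Dia p is true.
    At 6: Box Dia p requires Dia p at every successor {2, 3, 4, 7}.
      Dia p fails at 4, so Box Dia p is false at 6.
Satisfying worlds: {4, 5, 6, 8}

4, 5, 6, 8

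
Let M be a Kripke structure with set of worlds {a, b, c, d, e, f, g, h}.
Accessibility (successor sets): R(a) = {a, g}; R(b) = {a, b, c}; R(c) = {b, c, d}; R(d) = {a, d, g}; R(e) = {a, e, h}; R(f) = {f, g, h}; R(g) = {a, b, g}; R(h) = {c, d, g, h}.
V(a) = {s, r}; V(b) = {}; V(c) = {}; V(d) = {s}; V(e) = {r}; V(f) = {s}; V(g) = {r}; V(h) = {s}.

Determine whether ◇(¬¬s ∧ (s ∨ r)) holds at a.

Yes

At a: ◇(¬¬s ∧ (s ∨ r)) requires ¬¬s ∧ (s ∨ r) at some successor in {a, g}.
  ¬¬s ∧ (s ∨ r) holds at a, so ◇(¬¬s ∧ (s ∨ r)) is true at a.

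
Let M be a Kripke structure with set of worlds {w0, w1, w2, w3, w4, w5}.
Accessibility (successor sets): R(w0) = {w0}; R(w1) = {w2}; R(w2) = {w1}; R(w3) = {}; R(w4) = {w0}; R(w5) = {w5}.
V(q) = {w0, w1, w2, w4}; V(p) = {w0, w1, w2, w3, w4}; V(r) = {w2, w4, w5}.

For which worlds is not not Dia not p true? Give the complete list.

Recall that Dia ψ holds at a world iff ψ holds at some accessible world.
Let φ = not not Dia not p. Evaluate φ at each world:
  w0 (successors {w0}): φ is false.
  w1 (successors {w2}): φ is false.
  w2 (successors {w1}): φ is false.
  w3 (successors ∅): φ is false.
  w4 (successors {w0}): φ is false.
  w5 (successors {w5}): φ is true.
For instance, at w4:
  At w4: not Dia not p is true, so not not Dia not p is false.
    At w4: Dia not p is false, so not Dia not p is true.
      At w4: Dia not p requires not p at some successor in {w0}.
        At w0: not p is false.
      So Dia not p is false at w4.
Satisfying worlds: {w5}

w5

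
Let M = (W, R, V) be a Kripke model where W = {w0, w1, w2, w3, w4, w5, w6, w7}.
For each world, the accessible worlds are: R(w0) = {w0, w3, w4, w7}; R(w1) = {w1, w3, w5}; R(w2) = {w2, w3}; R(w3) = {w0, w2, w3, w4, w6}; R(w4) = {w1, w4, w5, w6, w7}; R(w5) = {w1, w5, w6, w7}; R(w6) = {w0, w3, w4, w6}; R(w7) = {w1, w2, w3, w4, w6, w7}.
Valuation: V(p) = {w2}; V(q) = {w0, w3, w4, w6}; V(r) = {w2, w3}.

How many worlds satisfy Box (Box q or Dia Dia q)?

8

Let φ = Box (Box q or Dia Dia q). Evaluate φ at each world:
  w0 (successors {w0, w3, w4, w7}): φ is true.
  w1 (successors {w1, w3, w5}): φ is true.
  w2 (successors {w2, w3}): φ is true.
  w3 (successors {w0, w2, w3, w4, w6}): φ is true.
  w4 (successors {w1, w4, w5, w6, w7}): φ is true.
  w5 (successors {w1, w5, w6, w7}): φ is true.
  w6 (successors {w0, w3, w4, w6}): φ is true.
  w7 (successors {w1, w2, w3, w4, w6, w7}): φ is true.
For instance, at w2:
  At w2: Box (Box q or Dia Dia q) requires Box q or Dia Dia q at every successor {w2, w3}.
      At w2: Box q is false, Dia Dia q is true, so Box q or Dia Dia q is true.
      At w3: Box q is false, Dia Dia q is true, so Box q or Dia Dia q is true.
  So Box (Box q or Dia Dia q) is true at w2.
Satisfying worlds: {w0, w1, w2, w3, w4, w5, w6, w7}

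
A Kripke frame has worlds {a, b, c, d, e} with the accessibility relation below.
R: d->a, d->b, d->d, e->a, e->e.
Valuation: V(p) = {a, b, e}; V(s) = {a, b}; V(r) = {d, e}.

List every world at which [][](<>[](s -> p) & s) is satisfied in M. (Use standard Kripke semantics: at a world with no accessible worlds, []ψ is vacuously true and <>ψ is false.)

Let φ = [][](<>[](s -> p) & s). Evaluate φ at each world:
  a (successors ∅): φ is true.
  b (successors ∅): φ is true.
  c (successors ∅): φ is true.
  d (successors {a, b, d}): φ is false.
  e (successors {a, e}): φ is false.
For instance, at e:
  At e: [][](<>[](s -> p) & s) requires [](<>[](s -> p) & s) at every successor {a, e}.
    [](<>[](s -> p) & s) fails at e, so [][](<>[](s -> p) & s) is false at e.
      At e: [](<>[](s -> p) & s) requires <>[](s -> p) & s at every successor {a, e}.
        <>[](s -> p) & s fails at a, so [](<>[](s -> p) & s) is false at e.
Satisfying worlds: {a, b, c}

a, b, c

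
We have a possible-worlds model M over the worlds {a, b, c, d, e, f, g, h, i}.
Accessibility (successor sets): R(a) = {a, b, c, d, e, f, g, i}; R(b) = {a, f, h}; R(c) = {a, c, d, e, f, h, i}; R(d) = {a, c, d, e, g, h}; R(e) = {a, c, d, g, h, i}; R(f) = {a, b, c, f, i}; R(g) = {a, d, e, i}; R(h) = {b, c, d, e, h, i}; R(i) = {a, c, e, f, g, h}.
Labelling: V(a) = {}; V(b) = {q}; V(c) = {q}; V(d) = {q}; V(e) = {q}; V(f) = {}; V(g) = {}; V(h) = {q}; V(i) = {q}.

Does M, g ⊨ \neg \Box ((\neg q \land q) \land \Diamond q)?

Recall that \Box ψ holds at a world iff ψ holds at every accessible world, and \Diamond ψ holds iff ψ holds at some accessible world.
At g: \Box ((\neg q \land q) \land \Diamond q) is false, so \neg \Box ((\neg q \land q) \land \Diamond q) is true.
  At g: \Box ((\neg q \land q) \land \Diamond q) requires (\neg q \land q) \land \Diamond q at every successor {a, d, e, i}.
    (\neg q \land q) \land \Diamond q fails at a, so \Box ((\neg q \land q) \land \Diamond q) is false at g.
      At a: \neg q \land q is false, \Diamond q is true, so (\neg q \land q) \land \Diamond q is false.

Yes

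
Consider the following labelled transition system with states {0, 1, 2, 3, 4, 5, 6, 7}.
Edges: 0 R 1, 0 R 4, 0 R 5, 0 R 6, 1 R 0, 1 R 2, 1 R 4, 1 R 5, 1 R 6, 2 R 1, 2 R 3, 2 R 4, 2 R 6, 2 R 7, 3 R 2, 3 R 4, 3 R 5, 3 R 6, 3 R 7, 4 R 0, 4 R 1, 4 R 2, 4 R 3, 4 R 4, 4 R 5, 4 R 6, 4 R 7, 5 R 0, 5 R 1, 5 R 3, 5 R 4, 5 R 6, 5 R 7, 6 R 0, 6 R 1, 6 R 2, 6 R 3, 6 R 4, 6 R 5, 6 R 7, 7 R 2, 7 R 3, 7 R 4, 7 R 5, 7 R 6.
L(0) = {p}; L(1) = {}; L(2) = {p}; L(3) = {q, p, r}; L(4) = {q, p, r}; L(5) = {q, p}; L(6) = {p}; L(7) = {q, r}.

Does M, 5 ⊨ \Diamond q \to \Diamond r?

Recall that \Diamond ψ holds at a world iff ψ holds at some accessible world.
At 5: \Diamond q is true, \Diamond r is true, so \Diamond q \to \Diamond r is true.
  At 5: \Diamond q requires q at some successor in {0, 1, 3, 4, 6, 7}.
    q holds at 3, so \Diamond q is true at 5.
  At 5: \Diamond r requires r at some successor in {0, 1, 3, 4, 6, 7}.
    r holds at 3, so \Diamond r is true at 5.

Yes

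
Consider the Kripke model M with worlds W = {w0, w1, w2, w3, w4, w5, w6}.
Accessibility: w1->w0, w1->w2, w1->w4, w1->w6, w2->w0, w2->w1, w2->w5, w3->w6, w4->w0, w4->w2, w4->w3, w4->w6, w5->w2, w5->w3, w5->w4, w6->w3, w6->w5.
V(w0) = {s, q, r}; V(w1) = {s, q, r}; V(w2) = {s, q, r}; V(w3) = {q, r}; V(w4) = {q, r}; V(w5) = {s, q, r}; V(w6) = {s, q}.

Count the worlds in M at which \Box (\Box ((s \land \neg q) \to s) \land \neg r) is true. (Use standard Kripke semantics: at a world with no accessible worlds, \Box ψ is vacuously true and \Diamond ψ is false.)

Let φ = \Box (\Box ((s \land \neg q) \to s) \land \neg r). Evaluate φ at each world:
  w0 (successors ∅): φ is true.
  w1 (successors {w0, w2, w4, w6}): φ is false.
  w2 (successors {w0, w1, w5}): φ is false.
  w3 (successors {w6}): φ is true.
  w4 (successors {w0, w2, w3, w6}): φ is false.
  w5 (successors {w2, w3, w4}): φ is false.
  w6 (successors {w3, w5}): φ is false.
For instance, at w1:
  At w1: \Box (\Box ((s \land \neg q) \to s) \land \neg r) requires \Box ((s \land \neg q) \to s) \land \neg r at every successor {w0, w2, w4, w6}.
    \Box ((s \land \neg q) \to s) \land \neg r fails at w0, so \Box (\Box ((s \land \neg q) \to s) \land \neg r) is false at w1.
      At w0: \Box ((s \land \neg q) \to s) is true, \neg r is false, so \Box ((s \land \neg q) \to s) \land \neg r is false.
Satisfying worlds: {w0, w3}

2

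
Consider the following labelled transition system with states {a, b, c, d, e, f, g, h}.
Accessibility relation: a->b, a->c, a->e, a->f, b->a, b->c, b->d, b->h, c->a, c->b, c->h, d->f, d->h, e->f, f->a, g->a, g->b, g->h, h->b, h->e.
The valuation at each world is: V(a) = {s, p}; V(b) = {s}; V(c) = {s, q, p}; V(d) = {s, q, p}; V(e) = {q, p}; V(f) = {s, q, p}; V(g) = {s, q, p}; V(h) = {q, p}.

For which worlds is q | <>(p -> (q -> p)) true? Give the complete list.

a, b, c, d, e, f, g, h

Let φ = q | <>(p -> (q -> p)). Evaluate φ at each world:
  a (successors {b, c, e, f}): φ is true.
  b (successors {a, c, d, h}): φ is true.
  c (successors {a, b, h}): φ is true.
  d (successors {f, h}): φ is true.
  e (successors {f}): φ is true.
  f (successors {a}): φ is true.
  g (successors {a, b, h}): φ is true.
  h (successors {b, e}): φ is true.
For instance, at f:
  At f: q is true, <>(p -> (q -> p)) is true, so q | <>(p -> (q -> p)) is true.
    At f: <>(p -> (q -> p)) requires p -> (q -> p) at some successor in {a}.
      p -> (q -> p) holds at a, so <>(p -> (q -> p)) is true at f.
Satisfying worlds: {a, b, c, d, e, f, g, h}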